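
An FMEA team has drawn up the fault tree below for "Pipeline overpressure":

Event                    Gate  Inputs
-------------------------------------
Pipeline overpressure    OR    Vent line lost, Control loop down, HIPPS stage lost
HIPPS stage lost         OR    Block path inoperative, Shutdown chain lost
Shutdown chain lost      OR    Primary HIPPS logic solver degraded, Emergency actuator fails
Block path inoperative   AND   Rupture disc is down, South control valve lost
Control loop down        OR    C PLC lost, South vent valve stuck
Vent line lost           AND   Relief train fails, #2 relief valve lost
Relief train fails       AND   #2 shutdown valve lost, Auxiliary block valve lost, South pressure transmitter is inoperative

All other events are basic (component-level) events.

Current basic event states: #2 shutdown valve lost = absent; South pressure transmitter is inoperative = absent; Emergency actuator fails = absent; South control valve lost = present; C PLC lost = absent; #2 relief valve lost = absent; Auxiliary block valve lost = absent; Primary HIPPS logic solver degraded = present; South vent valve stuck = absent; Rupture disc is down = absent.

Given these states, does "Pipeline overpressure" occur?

Relief train fails [AND]: #2 shutdown valve lost=not, Auxiliary block valve lost=not, South pressure transmitter is inoperative=not → not all inputs occur → does not occur.
Vent line lost [AND]: Relief train fails=not, #2 relief valve lost=not → not all inputs occur → does not occur.
Control loop down [OR]: C PLC lost=not, South vent valve stuck=not → no input occurs → does not occur.
Block path inoperative [AND]: Rupture disc is down=not, South control valve lost=occurs → not all inputs occur → does not occur.
Shutdown chain lost [OR]: Primary HIPPS logic solver degraded=occurs, Emergency actuator fails=not → at least one input occurs → occurs.
HIPPS stage lost [OR]: Block path inoperative=not, Shutdown chain lost=occurs → at least one input occurs → occurs.
Pipeline overpressure [OR]: Vent line lost=not, Control loop down=not, HIPPS stage lost=occurs → at least one input occurs → occurs.

Yes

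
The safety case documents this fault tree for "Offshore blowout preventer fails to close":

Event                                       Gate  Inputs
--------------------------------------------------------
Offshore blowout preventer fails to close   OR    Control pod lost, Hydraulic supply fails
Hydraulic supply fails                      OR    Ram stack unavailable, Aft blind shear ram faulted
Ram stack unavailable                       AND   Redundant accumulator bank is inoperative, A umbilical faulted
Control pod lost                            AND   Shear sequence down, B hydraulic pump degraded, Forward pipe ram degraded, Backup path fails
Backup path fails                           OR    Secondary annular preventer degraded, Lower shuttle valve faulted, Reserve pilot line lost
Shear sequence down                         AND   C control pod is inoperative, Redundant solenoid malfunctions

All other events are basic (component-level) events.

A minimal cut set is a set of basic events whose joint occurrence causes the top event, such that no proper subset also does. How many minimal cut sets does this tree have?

5

Shear sequence down [AND]: one cut set from each child combined → 1 × 1 = 1 cut set(s).
Backup path fails [OR]: union of children's cut sets → 3 cut set(s).
Control pod lost [AND]: one cut set from each child combined → 1 × 1 × 1 × 3 = 3 cut set(s).
Ram stack unavailable [AND]: one cut set from each child combined → 1 × 1 = 1 cut set(s).
Hydraulic supply fails [OR]: union of children's cut sets → 2 cut set(s).
Offshore blowout preventer fails to close [OR]: union of children's cut sets → 5 cut set(s).
Minimal cut sets: {B hydraulic pump degraded, C control pod is inoperative, Forward pipe ram degraded, Redundant solenoid malfunctions, Secondary annular preventer degraded}; {B hydraulic pump degraded, C control pod is inoperative, Forward pipe ram degraded, Lower shuttle valve faulted, Redundant solenoid malfunctions}; {B hydraulic pump degraded, C control pod is inoperative, Forward pipe ram degraded, Redundant solenoid malfunctions, Reserve pilot line lost}; {A umbilical faulted, Redundant accumulator bank is inoperative}; {Aft blind shear ram faulted}.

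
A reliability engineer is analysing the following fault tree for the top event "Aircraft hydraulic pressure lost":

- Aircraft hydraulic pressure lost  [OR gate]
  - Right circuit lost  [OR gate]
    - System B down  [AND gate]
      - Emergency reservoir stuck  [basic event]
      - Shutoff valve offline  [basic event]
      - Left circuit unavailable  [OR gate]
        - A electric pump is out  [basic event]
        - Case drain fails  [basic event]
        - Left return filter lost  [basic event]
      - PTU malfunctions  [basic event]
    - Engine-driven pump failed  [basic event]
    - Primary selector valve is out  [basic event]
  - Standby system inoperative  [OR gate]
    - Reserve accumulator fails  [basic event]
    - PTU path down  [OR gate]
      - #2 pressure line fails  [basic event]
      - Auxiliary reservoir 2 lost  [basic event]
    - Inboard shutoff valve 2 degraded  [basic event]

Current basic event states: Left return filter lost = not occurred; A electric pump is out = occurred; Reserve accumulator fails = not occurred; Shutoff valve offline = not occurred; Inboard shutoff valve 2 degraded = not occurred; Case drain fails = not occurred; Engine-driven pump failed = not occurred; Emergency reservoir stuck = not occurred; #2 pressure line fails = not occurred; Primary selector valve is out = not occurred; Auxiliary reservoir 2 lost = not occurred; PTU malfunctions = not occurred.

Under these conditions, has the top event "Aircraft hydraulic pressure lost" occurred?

Left circuit unavailable [OR]: A electric pump is out=occurs, Case drain fails=not, Left return filter lost=not → at least one input occurs → occurs.
System B down [AND]: Emergency reservoir stuck=not, Shutoff valve offline=not, Left circuit unavailable=occurs, PTU malfunctions=not → not all inputs occur → does not occur.
Right circuit lost [OR]: System B down=not, Engine-driven pump failed=not, Primary selector valve is out=not → no input occurs → does not occur.
PTU path down [OR]: #2 pressure line fails=not, Auxiliary reservoir 2 lost=not → no input occurs → does not occur.
Standby system inoperative [OR]: Reserve accumulator fails=not, PTU path down=not, Inboard shutoff valve 2 degraded=not → no input occurs → does not occur.
Aircraft hydraulic pressure lost [OR]: Right circuit lost=not, Standby system inoperative=not → no input occurs → does not occur.

No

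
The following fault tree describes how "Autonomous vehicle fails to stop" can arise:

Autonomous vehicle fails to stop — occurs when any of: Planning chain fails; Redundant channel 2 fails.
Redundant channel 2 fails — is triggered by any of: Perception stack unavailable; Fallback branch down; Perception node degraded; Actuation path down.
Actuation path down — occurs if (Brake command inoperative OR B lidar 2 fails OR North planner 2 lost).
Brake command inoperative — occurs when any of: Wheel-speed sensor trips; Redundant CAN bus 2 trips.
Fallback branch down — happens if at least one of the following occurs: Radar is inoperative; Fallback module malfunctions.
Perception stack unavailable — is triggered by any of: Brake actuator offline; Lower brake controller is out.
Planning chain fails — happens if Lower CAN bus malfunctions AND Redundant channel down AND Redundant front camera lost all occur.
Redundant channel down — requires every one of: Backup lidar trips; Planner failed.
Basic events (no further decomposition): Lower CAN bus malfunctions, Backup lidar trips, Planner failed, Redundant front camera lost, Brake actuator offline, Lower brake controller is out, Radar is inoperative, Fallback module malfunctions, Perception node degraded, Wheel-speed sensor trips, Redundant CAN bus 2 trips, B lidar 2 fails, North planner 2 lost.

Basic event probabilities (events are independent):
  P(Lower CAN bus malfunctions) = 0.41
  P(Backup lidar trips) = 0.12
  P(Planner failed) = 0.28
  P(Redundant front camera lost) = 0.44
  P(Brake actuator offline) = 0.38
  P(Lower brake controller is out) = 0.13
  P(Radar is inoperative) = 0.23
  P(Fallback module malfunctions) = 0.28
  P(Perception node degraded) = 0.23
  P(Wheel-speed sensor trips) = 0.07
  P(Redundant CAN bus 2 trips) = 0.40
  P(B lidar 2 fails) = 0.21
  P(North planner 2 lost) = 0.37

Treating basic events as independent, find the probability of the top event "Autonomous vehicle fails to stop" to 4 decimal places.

0.9364

P(Redundant channel down) [AND] = 0.12 × 0.28 = 0.033600
P(Planning chain fails) [AND] = 0.41 × 0.033600 × 0.44 = 0.006061
P(Perception stack unavailable) [OR] = 1 − (1−0.38) × (1−0.13) = 0.460600
P(Fallback branch down) [OR] = 1 − (1−0.23) × (1−0.28) = 0.445600
P(Brake command inoperative) [OR] = 1 − (1−0.07) × (1−0.40) = 0.442000
P(Actuation path down) [OR] = 1 − (1−0.442000) × (1−0.21) × (1−0.37) = 0.722283
P(Redundant channel 2 fails) [OR] = 1 − (1−0.460600) × (1−0.445600) × (1−0.23) × (1−0.722283) = 0.936052
P(Autonomous vehicle fails to stop) [OR] = 1 − (1−0.006061) × (1−0.936052) = 0.936440
Rounded to 4 decimal places: P(Autonomous vehicle fails to stop) ≈ 0.9364.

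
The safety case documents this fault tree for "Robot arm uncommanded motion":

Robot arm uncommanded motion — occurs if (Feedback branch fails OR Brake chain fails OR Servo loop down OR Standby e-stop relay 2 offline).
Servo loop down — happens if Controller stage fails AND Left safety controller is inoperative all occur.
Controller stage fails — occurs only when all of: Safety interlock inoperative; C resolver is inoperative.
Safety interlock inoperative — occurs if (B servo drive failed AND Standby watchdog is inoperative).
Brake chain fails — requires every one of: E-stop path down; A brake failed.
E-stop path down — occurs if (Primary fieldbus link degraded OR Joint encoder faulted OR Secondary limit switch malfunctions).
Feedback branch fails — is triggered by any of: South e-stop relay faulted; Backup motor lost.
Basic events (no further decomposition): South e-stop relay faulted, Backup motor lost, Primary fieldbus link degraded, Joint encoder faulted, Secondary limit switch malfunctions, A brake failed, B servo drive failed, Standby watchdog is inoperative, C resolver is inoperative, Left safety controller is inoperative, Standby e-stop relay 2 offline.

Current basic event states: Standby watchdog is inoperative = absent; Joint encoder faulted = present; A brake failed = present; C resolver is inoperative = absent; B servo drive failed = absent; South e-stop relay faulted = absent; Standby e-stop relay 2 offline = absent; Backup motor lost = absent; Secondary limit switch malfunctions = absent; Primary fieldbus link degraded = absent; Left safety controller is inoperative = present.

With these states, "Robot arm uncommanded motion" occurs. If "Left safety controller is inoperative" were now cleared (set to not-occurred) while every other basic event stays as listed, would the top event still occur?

Counterfactual: set "Left safety controller is inoperative" to not occurred.
Feedback branch fails [OR]: South e-stop relay faulted=not, Backup motor lost=not → no input occurs → does not occur.
E-stop path down [OR]: Primary fieldbus link degraded=not, Joint encoder faulted=occurs, Secondary limit switch malfunctions=not → at least one input occurs → occurs.
Brake chain fails [AND]: E-stop path down=occurs, A brake failed=occurs → all inputs occur → occurs.
Safety interlock inoperative [AND]: B servo drive failed=not, Standby watchdog is inoperative=not → not all inputs occur → does not occur.
Controller stage fails [AND]: Safety interlock inoperative=not, C resolver is inoperative=not → not all inputs occur → does not occur.
Servo loop down [AND]: Controller stage fails=not, Left safety controller is inoperative=not → not all inputs occur → does not occur.
Robot arm uncommanded motion [OR]: Feedback branch fails=not, Brake chain fails=occurs, Servo loop down=not, Standby e-stop relay 2 offline=not → at least one input occurs → occurs.

Yes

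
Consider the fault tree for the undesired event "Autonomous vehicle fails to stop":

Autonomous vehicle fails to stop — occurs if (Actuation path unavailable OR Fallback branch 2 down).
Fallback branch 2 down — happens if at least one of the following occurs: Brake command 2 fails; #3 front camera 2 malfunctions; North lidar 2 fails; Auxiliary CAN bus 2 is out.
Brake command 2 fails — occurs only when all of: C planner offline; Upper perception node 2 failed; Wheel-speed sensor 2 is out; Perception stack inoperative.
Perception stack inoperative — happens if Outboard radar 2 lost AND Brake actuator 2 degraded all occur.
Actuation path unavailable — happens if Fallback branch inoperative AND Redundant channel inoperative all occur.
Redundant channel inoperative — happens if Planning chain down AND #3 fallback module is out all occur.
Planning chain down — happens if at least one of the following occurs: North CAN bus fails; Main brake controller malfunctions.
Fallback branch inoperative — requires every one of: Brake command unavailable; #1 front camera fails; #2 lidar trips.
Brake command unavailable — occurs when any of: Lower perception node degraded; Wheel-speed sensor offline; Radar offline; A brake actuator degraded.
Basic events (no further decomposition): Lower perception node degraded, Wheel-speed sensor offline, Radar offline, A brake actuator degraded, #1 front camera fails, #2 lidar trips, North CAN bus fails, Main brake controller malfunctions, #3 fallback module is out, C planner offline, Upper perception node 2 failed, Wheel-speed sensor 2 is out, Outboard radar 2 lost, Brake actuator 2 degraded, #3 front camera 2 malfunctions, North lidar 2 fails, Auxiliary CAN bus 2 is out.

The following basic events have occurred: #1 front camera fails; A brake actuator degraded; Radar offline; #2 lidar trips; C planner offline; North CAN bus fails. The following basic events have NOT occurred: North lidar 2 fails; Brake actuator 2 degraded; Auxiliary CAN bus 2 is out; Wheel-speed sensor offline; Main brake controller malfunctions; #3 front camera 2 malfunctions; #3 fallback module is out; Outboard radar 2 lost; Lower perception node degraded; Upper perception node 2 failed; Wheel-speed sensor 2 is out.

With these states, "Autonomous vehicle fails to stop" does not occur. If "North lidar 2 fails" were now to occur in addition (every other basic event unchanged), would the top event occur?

Yes

Counterfactual: set "North lidar 2 fails" to occurred.
Brake command unavailable [OR]: Lower perception node degraded=not, Wheel-speed sensor offline=not, Radar offline=occurs, A brake actuator degraded=occurs → at least one input occurs → occurs.
Fallback branch inoperative [AND]: Brake command unavailable=occurs, #1 front camera fails=occurs, #2 lidar trips=occurs → all inputs occur → occurs.
Planning chain down [OR]: North CAN bus fails=occurs, Main brake controller malfunctions=not → at least one input occurs → occurs.
Redundant channel inoperative [AND]: Planning chain down=occurs, #3 fallback module is out=not → not all inputs occur → does not occur.
Actuation path unavailable [AND]: Fallback branch inoperative=occurs, Redundant channel inoperative=not → not all inputs occur → does not occur.
Perception stack inoperative [AND]: Outboard radar 2 lost=not, Brake actuator 2 degraded=not → not all inputs occur → does not occur.
Brake command 2 fails [AND]: C planner offline=occurs, Upper perception node 2 failed=not, Wheel-speed sensor 2 is out=not, Perception stack inoperative=not → not all inputs occur → does not occur.
Fallback branch 2 down [OR]: Brake command 2 fails=not, #3 front camera 2 malfunctions=not, North lidar 2 fails=occurs, Auxiliary CAN bus 2 is out=not → at least one input occurs → occurs.
Autonomous vehicle fails to stop [OR]: Actuation path unavailable=not, Fallback branch 2 down=occurs → at least one input occurs → occurs.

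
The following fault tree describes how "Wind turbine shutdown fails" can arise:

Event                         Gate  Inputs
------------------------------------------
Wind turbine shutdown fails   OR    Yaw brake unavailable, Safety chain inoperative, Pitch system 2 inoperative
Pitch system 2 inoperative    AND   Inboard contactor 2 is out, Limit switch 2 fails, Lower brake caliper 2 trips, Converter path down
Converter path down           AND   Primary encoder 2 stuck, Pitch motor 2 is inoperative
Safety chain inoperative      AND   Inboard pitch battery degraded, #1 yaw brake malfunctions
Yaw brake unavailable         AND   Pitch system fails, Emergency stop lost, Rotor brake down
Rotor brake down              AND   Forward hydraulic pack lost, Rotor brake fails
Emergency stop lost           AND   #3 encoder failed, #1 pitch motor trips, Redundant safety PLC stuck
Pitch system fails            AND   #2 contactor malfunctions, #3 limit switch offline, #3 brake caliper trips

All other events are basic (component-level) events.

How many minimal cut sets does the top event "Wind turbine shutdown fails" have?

Pitch system fails [AND]: one cut set from each child combined → 1 × 1 × 1 = 1 cut set(s).
Emergency stop lost [AND]: one cut set from each child combined → 1 × 1 × 1 = 1 cut set(s).
Rotor brake down [AND]: one cut set from each child combined → 1 × 1 = 1 cut set(s).
Yaw brake unavailable [AND]: one cut set from each child combined → 1 × 1 × 1 = 1 cut set(s).
Safety chain inoperative [AND]: one cut set from each child combined → 1 × 1 = 1 cut set(s).
Converter path down [AND]: one cut set from each child combined → 1 × 1 = 1 cut set(s).
Pitch system 2 inoperative [AND]: one cut set from each child combined → 1 × 1 × 1 × 1 = 1 cut set(s).
Wind turbine shutdown fails [OR]: union of children's cut sets → 3 cut set(s).
Minimal cut sets: {#1 pitch motor trips, #2 contactor malfunctions, #3 brake caliper trips, #3 encoder failed, #3 limit switch offline, Forward hydraulic pack lost, Redundant safety PLC stuck, Rotor brake fails}; {#1 yaw brake malfunctions, Inboard pitch battery degraded}; {Inboard contactor 2 is out, Limit switch 2 fails, Lower brake caliper 2 trips, Pitch motor 2 is inoperative, Primary encoder 2 stuck}.

3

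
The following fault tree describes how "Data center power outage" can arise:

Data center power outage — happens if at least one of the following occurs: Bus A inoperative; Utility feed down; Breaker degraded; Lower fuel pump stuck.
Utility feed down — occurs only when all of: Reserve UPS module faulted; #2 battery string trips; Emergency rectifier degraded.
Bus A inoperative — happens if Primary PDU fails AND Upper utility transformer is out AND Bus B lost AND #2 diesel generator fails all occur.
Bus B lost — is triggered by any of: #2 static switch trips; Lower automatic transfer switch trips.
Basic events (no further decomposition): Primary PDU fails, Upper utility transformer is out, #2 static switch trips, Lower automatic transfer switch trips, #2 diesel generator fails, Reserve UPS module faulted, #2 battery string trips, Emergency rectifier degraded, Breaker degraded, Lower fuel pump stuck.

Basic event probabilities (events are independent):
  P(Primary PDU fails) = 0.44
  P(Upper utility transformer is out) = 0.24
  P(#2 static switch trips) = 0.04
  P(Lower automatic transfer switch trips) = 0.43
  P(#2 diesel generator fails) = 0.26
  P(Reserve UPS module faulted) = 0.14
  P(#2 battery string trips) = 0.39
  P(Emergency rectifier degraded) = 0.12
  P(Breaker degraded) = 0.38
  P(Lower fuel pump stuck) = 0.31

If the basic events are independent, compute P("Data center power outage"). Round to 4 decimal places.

0.5803

P(Bus B lost) [OR] = 1 − (1−0.04) × (1−0.43) = 0.452800
P(Bus A inoperative) [AND] = 0.44 × 0.24 × 0.452800 × 0.26 = 0.012432
P(Utility feed down) [AND] = 0.14 × 0.39 × 0.12 = 0.006552
P(Data center power outage) [OR] = 1 − (1−0.012432) × (1−0.006552) × (1−0.38) × (1−0.31) = 0.580287
Rounded to 4 decimal places: P(Data center power outage) ≈ 0.5803.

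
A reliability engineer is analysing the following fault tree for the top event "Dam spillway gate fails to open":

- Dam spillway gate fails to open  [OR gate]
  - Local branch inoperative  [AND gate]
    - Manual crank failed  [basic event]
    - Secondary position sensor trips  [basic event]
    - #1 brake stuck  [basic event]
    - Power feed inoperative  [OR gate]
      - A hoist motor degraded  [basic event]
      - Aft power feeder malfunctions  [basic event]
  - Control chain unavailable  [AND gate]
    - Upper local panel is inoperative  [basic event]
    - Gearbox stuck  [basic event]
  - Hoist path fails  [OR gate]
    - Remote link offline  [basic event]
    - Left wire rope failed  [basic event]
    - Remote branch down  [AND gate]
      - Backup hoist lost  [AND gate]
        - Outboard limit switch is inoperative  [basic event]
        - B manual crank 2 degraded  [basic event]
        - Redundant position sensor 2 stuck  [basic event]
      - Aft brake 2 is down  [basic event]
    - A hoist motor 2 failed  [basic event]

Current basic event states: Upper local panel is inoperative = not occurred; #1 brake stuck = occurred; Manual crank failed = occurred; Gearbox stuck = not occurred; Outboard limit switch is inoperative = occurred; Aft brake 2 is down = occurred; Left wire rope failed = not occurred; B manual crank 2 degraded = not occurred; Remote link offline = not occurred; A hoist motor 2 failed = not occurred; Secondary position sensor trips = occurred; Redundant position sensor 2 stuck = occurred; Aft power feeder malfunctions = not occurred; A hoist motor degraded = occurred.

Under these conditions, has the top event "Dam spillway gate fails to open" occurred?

Yes

Power feed inoperative [OR]: A hoist motor degraded=occurs, Aft power feeder malfunctions=not → at least one input occurs → occurs.
Local branch inoperative [AND]: Manual crank failed=occurs, Secondary position sensor trips=occurs, #1 brake stuck=occurs, Power feed inoperative=occurs → all inputs occur → occurs.
Control chain unavailable [AND]: Upper local panel is inoperative=not, Gearbox stuck=not → not all inputs occur → does not occur.
Backup hoist lost [AND]: Outboard limit switch is inoperative=occurs, B manual crank 2 degraded=not, Redundant position sensor 2 stuck=occurs → not all inputs occur → does not occur.
Remote branch down [AND]: Backup hoist lost=not, Aft brake 2 is down=occurs → not all inputs occur → does not occur.
Hoist path fails [OR]: Remote link offline=not, Left wire rope failed=not, Remote branch down=not, A hoist motor 2 failed=not → no input occurs → does not occur.
Dam spillway gate fails to open [OR]: Local branch inoperative=occurs, Control chain unavailable=not, Hoist path fails=not → at least one input occurs → occurs.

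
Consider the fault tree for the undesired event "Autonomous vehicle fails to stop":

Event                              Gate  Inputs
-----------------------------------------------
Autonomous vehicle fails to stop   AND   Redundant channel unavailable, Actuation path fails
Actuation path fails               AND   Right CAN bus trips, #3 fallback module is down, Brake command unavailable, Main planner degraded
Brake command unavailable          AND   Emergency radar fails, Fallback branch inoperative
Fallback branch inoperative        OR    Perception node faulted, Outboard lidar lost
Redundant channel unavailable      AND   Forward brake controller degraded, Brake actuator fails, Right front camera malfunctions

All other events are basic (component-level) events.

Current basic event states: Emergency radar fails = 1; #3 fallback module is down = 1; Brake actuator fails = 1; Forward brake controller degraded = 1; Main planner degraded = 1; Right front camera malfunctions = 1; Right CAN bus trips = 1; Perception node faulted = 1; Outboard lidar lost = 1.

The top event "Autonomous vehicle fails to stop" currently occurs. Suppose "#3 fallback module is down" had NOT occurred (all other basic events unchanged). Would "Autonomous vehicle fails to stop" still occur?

No

Counterfactual: set "#3 fallback module is down" to not occurred.
Redundant channel unavailable [AND]: Forward brake controller degraded=occurs, Brake actuator fails=occurs, Right front camera malfunctions=occurs → all inputs occur → occurs.
Fallback branch inoperative [OR]: Perception node faulted=occurs, Outboard lidar lost=occurs → at least one input occurs → occurs.
Brake command unavailable [AND]: Emergency radar fails=occurs, Fallback branch inoperative=occurs → all inputs occur → occurs.
Actuation path fails [AND]: Right CAN bus trips=occurs, #3 fallback module is down=not, Brake command unavailable=occurs, Main planner degraded=occurs → not all inputs occur → does not occur.
Autonomous vehicle fails to stop [AND]: Redundant channel unavailable=occurs, Actuation path fails=not → not all inputs occur → does not occur.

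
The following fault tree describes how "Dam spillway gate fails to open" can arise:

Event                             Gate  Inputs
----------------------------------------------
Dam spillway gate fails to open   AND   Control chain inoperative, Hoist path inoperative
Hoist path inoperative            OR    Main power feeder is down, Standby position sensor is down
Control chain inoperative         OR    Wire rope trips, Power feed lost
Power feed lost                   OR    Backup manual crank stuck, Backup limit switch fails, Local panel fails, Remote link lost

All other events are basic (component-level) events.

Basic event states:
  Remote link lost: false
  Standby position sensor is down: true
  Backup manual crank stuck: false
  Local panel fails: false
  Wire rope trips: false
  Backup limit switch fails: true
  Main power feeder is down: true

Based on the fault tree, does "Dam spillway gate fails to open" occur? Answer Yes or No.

Power feed lost [OR]: Backup manual crank stuck=not, Backup limit switch fails=occurs, Local panel fails=not, Remote link lost=not → at least one input occurs → occurs.
Control chain inoperative [OR]: Wire rope trips=not, Power feed lost=occurs → at least one input occurs → occurs.
Hoist path inoperative [OR]: Main power feeder is down=occurs, Standby position sensor is down=occurs → at least one input occurs → occurs.
Dam spillway gate fails to open [AND]: Control chain inoperative=occurs, Hoist path inoperative=occurs → all inputs occur → occurs.

Yes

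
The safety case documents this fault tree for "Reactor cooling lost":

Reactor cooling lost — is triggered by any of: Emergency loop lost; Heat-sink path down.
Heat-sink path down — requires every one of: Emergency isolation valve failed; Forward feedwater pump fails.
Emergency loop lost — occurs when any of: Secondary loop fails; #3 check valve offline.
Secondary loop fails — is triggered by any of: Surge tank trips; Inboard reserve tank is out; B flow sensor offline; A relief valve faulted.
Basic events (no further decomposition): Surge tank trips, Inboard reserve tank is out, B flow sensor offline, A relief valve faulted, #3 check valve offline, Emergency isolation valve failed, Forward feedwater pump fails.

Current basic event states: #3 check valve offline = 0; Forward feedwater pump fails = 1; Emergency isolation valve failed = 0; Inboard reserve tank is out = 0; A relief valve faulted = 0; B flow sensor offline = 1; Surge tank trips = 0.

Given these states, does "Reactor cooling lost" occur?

Secondary loop fails [OR]: Surge tank trips=not, Inboard reserve tank is out=not, B flow sensor offline=occurs, A relief valve faulted=not → at least one input occurs → occurs.
Emergency loop lost [OR]: Secondary loop fails=occurs, #3 check valve offline=not → at least one input occurs → occurs.
Heat-sink path down [AND]: Emergency isolation valve failed=not, Forward feedwater pump fails=occurs → not all inputs occur → does not occur.
Reactor cooling lost [OR]: Emergency loop lost=occurs, Heat-sink path down=not → at least one input occurs → occurs.

Yes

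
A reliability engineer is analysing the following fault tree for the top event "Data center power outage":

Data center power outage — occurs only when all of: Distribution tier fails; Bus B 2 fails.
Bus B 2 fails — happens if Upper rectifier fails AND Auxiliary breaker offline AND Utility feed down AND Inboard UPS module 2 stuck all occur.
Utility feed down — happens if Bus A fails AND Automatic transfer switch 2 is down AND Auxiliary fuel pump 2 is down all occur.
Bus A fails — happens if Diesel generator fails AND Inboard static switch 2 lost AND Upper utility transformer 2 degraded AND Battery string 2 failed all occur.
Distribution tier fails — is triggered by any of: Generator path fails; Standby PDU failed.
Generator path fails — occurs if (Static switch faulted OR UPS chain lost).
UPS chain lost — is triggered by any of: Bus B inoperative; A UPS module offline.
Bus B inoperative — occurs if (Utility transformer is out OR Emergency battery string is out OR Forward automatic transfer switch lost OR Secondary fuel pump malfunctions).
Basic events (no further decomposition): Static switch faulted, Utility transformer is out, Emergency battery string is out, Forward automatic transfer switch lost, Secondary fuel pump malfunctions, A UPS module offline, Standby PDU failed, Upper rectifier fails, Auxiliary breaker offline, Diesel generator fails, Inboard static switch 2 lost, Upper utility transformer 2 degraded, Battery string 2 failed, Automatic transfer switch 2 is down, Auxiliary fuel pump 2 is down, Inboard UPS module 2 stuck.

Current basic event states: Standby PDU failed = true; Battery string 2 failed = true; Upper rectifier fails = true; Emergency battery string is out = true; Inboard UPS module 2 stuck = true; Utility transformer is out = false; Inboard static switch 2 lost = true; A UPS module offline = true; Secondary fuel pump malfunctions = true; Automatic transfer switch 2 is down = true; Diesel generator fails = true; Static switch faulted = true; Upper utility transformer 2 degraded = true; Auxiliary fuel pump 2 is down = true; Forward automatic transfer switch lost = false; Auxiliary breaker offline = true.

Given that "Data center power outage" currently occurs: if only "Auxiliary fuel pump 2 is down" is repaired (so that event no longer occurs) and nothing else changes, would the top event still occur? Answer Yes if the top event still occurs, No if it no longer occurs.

No

Counterfactual: set "Auxiliary fuel pump 2 is down" to not occurred.
Bus B inoperative [OR]: Utility transformer is out=not, Emergency battery string is out=occurs, Forward automatic transfer switch lost=not, Secondary fuel pump malfunctions=occurs → at least one input occurs → occurs.
UPS chain lost [OR]: Bus B inoperative=occurs, A UPS module offline=occurs → at least one input occurs → occurs.
Generator path fails [OR]: Static switch faulted=occurs, UPS chain lost=occurs → at least one input occurs → occurs.
Distribution tier fails [OR]: Generator path fails=occurs, Standby PDU failed=occurs → at least one input occurs → occurs.
Bus A fails [AND]: Diesel generator fails=occurs, Inboard static switch 2 lost=occurs, Upper utility transformer 2 degraded=occurs, Battery string 2 failed=occurs → all inputs occur → occurs.
Utility feed down [AND]: Bus A fails=occurs, Automatic transfer switch 2 is down=occurs, Auxiliary fuel pump 2 is down=not → not all inputs occur → does not occur.
Bus B 2 fails [AND]: Upper rectifier fails=occurs, Auxiliary breaker offline=occurs, Utility feed down=not, Inboard UPS module 2 stuck=occurs → not all inputs occur → does not occur.
Data center power outage [AND]: Distribution tier fails=occurs, Bus B 2 fails=not → not all inputs occur → does not occur.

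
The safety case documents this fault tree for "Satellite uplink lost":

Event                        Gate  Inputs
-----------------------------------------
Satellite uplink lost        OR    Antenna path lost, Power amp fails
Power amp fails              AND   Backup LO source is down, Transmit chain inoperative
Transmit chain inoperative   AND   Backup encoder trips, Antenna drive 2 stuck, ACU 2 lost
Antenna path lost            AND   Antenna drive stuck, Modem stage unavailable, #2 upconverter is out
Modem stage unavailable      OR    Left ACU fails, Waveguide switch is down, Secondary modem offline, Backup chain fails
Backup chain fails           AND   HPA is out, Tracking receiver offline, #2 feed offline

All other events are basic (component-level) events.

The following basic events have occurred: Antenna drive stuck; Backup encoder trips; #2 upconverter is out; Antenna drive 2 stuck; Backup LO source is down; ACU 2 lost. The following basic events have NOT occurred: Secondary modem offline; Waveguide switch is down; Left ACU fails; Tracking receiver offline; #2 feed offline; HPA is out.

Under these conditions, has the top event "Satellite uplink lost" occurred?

Backup chain fails [AND]: HPA is out=not, Tracking receiver offline=not, #2 feed offline=not → not all inputs occur → does not occur.
Modem stage unavailable [OR]: Left ACU fails=not, Waveguide switch is down=not, Secondary modem offline=not, Backup chain fails=not → no input occurs → does not occur.
Antenna path lost [AND]: Antenna drive stuck=occurs, Modem stage unavailable=not, #2 upconverter is out=occurs → not all inputs occur → does not occur.
Transmit chain inoperative [AND]: Backup encoder trips=occurs, Antenna drive 2 stuck=occurs, ACU 2 lost=occurs → all inputs occur → occurs.
Power amp fails [AND]: Backup LO source is down=occurs, Transmit chain inoperative=occurs → all inputs occur → occurs.
Satellite uplink lost [OR]: Antenna path lost=not, Power amp fails=occurs → at least one input occurs → occurs.

Yes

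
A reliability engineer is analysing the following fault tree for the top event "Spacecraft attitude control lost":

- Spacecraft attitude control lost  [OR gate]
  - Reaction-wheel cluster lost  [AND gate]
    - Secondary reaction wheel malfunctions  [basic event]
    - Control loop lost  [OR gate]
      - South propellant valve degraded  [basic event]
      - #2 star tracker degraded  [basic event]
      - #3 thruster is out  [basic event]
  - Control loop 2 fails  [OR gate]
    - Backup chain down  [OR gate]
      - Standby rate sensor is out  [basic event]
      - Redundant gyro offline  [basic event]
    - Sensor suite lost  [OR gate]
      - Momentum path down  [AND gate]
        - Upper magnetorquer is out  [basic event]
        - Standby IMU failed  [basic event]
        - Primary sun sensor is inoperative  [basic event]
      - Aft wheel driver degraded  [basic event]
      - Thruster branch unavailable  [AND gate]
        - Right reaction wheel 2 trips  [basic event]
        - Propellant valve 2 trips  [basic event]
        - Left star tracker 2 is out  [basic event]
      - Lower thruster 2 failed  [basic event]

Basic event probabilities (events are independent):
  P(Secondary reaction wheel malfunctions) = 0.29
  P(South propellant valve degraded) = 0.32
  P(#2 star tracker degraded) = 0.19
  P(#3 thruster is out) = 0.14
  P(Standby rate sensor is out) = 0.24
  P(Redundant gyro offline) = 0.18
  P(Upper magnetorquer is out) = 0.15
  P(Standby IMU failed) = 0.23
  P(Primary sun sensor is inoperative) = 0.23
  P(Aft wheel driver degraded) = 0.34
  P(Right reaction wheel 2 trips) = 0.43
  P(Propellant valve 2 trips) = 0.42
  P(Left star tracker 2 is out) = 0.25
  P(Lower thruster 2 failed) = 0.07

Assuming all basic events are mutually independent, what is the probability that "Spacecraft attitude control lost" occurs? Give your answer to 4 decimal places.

P(Control loop lost) [OR] = 1 − (1−0.32) × (1−0.19) × (1−0.14) = 0.526312
P(Reaction-wheel cluster lost) [AND] = 0.29 × 0.526312 = 0.152630
P(Backup chain down) [OR] = 1 − (1−0.24) × (1−0.18) = 0.376800
P(Momentum path down) [AND] = 0.15 × 0.23 × 0.23 = 0.007935
P(Thruster branch unavailable) [AND] = 0.43 × 0.42 × 0.25 = 0.045150
P(Sensor suite lost) [OR] = 1 − (1−0.007935) × (1−0.34) × (1−0.045150) × (1−0.07) = 0.418564
P(Control loop 2 fails) [OR] = 1 − (1−0.376800) × (1−0.418564) = 0.637649
P(Spacecraft attitude control lost) [OR] = 1 − (1−0.152630) × (1−0.637649) = 0.692955
Rounded to 4 decimal places: P(Spacecraft attitude control lost) ≈ 0.6930.

0.6930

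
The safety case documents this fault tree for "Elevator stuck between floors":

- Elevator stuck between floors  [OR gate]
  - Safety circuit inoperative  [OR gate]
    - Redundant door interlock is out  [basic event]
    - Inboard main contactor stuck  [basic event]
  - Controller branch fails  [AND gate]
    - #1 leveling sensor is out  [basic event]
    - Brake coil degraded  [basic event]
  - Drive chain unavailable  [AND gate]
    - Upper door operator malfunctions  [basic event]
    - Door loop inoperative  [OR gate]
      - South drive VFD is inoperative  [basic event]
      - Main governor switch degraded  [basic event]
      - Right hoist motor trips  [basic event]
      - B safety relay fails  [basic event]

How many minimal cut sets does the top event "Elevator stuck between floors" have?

7

Safety circuit inoperative [OR]: union of children's cut sets → 2 cut set(s).
Controller branch fails [AND]: one cut set from each child combined → 1 × 1 = 1 cut set(s).
Door loop inoperative [OR]: union of children's cut sets → 4 cut set(s).
Drive chain unavailable [AND]: one cut set from each child combined → 1 × 4 = 4 cut set(s).
Elevator stuck between floors [OR]: union of children's cut sets → 7 cut set(s).
Minimal cut sets: {Redundant door interlock is out}; {Inboard main contactor stuck}; {#1 leveling sensor is out, Brake coil degraded}; {South drive VFD is inoperative, Upper door operator malfunctions}; {Main governor switch degraded, Upper door operator malfunctions}; {Right hoist motor trips, Upper door operator malfunctions}; {B safety relay fails, Upper door operator malfunctions}.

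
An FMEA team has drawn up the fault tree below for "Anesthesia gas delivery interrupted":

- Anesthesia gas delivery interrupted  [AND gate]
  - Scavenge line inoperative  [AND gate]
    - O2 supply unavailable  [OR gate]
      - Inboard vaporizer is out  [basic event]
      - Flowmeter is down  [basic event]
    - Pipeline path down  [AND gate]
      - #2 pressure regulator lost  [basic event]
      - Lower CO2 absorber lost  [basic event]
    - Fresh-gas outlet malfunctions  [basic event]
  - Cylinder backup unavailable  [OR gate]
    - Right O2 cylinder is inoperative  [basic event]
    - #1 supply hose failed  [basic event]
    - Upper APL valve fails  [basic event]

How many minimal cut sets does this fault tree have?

6

O2 supply unavailable [OR]: union of children's cut sets → 2 cut set(s).
Pipeline path down [AND]: one cut set from each child combined → 1 × 1 = 1 cut set(s).
Scavenge line inoperative [AND]: one cut set from each child combined → 2 × 1 × 1 = 2 cut set(s).
Cylinder backup unavailable [OR]: union of children's cut sets → 3 cut set(s).
Anesthesia gas delivery interrupted [AND]: one cut set from each child combined → 2 × 3 = 6 cut set(s).
Minimal cut sets: {#2 pressure regulator lost, Fresh-gas outlet malfunctions, Inboard vaporizer is out, Lower CO2 absorber lost, Right O2 cylinder is inoperative}; {#1 supply hose failed, #2 pressure regulator lost, Fresh-gas outlet malfunctions, Inboard vaporizer is out, Lower CO2 absorber lost}; {#2 pressure regulator lost, Fresh-gas outlet malfunctions, Inboard vaporizer is out, Lower CO2 absorber lost, Upper APL valve fails}; {#2 pressure regulator lost, Flowmeter is down, Fresh-gas outlet malfunctions, Lower CO2 absorber lost, Right O2 cylinder is inoperative}; {#1 supply hose failed, #2 pressure regulator lost, Flowmeter is down, Fresh-gas outlet malfunctions, Lower CO2 absorber lost}; {#2 pressure regulator lost, Flowmeter is down, Fresh-gas outlet malfunctions, Lower CO2 absorber lost, Upper APL valve fails}.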